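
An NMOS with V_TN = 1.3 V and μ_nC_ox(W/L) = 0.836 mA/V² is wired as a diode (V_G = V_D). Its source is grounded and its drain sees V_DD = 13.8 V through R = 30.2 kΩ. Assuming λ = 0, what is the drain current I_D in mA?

With gate tied to drain, V_GS = V_DS ≥ V_GS − V_TN, so the device is in saturation.
KCL at the drain: ½ k_n (V_GS − V_TN)² = (V_DD − V_GS)/R.
Let x = V_GS − 1.3. Then 12.6 x² + x − 12.5 = 0, giving x = 0.956 V (positive root), so V_GS = 2.26 V.
I_D = (V_DD − V_GS)/R = (13.8 − 2.26) / 30.2 = 0.382 mA.

I_D = 0.382 mA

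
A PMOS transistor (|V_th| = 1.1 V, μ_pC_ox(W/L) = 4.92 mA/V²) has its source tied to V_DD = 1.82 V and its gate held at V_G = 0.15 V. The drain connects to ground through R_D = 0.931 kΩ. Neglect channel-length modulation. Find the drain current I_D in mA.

V_SG = V_DD − V_G = 1.82 − 0.15 = 1.67 V, so V_ov = 1.67 − 1.1 = 0.57 V.
Assume saturation: I_D = ½ k_p V_ov² = 0.5 × 4.92 × 0.57² = 0.799 mA, giving V_SD = V_DD − I_D R_D = 1.82 − 0.799 × 0.931 = 1.08 V.
V_SD = 1.08 V ≥ V_ov = 0.57 V, confirming saturation.

I_D = 0.799 mA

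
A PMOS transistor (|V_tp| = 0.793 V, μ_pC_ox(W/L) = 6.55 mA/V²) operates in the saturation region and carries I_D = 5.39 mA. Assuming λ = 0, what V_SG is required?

In saturation I_D = ½ k_p (V_SG − |V_tp|)², so V_SG − |V_tp| = √(2 I_D / k_p) = √(2 × 5.39 / 6.55) = 1.28 V.
V_SG = 0.793 + 1.28 = 2.08 V.

V_SG = 2.08 V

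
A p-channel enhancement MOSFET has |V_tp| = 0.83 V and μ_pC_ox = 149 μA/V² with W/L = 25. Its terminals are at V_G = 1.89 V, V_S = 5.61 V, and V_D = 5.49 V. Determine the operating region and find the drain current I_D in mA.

Triode; I_D = 1.27 mA

V_SG = V_S − V_G = 5.61 − 1.89 = 3.72 V; V_SD = V_S − V_D = 5.61 − 5.49 = 0.12 V.
k_p = μ_pC_ox · (W/L) = 3.725 mA/V².
V_ov = V_SG − |V_tp| = 3.72 − 0.83 = 2.89 V.
Since V_SD = 0.12 V < V_ov = 2.89 V, the device is in the triode region.
I_D = k_p [V_ov · V_SD − ½ V_SD²] = 3.725 × [2.89 × 0.12 − 0.5 × 0.12²] = 1.27 mA.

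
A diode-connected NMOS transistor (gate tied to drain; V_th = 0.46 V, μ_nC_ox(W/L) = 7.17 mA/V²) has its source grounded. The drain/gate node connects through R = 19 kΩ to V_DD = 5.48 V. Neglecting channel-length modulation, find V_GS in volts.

With gate tied to drain, V_GS = V_DS ≥ V_GS − V_th, so the device is in saturation.
KCL at the drain: ½ k_n (V_GS − V_th)² = (V_DD − V_GS)/R.
Let x = V_GS − 0.46. Then 68.1 x² + x − 5.02 = 0, giving x = 0.264 V (positive root), so V_GS = 0.724 V.
I_D = (V_DD − V_GS)/R = (5.48 − 0.724) / 19 = 0.25 mA.

V_GS = 0.724 V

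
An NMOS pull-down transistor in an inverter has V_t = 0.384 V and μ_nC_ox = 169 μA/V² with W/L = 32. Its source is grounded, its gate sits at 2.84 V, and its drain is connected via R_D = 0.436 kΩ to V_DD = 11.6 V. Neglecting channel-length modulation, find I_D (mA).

I_D = 16.3 mA

V_GS = V_G = 2.84 V, so V_ov = 2.84 − 0.384 = 2.46 V.
k_n = μ_nC_ox · (W/L) = 5.408 mA/V².
Assume saturation: I_D = ½ k_n V_ov² = 0.5 × 5.408 × 2.46² = 16.3 mA, giving V_DS = V_DD − I_D R_D = 11.6 − 16.3 × 0.436 = 4.49 V.
V_DS = 4.49 V ≥ V_ov = 2.46 V, confirming saturation.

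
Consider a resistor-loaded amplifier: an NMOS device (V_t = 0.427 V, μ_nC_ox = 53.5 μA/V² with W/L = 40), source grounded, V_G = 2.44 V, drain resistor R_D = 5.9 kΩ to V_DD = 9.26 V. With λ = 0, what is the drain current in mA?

I_D = 1.50 mA

V_GS = V_G = 2.44 V, so V_ov = 2.44 − 0.427 = 2.01 V.
k_n = μ_nC_ox · (W/L) = 2.14 mA/V².
Assume saturation: I_D = ½ k_n V_ov² = 0.5 × 2.14 × 2.01² = 4.34 mA, giving V_DS = V_DD − I_D R_D = 9.26 − 4.34 × 5.9 = -16.3 V.
But -16.3 V < V_ov = 2.01 V, so the device is actually in triode.
In triode I_D = k_n[V_ov V_DS − ½ V_DS²] and I_D = (V_DD − V_DS)/R_D. Equating: 6.31 V_DS² − 26.42 V_DS + 9.26 = 0, giving V_DS = 0.386 V (the root below V_ov).
I_D = (9.26 − 0.386) / 5.9 = 1.5 mA.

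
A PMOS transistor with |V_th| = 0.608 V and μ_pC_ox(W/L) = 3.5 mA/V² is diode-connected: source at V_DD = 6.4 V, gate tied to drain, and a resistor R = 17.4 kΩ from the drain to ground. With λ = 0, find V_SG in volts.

With gate tied to drain, V_SG = V_SD ≥ V_SG − |V_th|, so the device is in saturation.
KCL at the drain: ½ k_p (V_SG − |V_th|)² = (V_DD − V_SG)/R.
Let x = V_SG − 0.608. Then 30.4 x² + x − 5.792 = 0, giving x = 0.42 V (positive root), so V_SG = 1.03 V.
I_D = (V_DD − V_SG)/R = (6.4 − 1.03) / 17.4 = 0.309 mA.

V_SG = 1.03 V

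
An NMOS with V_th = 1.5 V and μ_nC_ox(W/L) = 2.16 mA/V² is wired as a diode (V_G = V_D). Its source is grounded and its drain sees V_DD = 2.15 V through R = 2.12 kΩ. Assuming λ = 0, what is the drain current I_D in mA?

With gate tied to drain, V_GS = V_DS ≥ V_GS − V_th, so the device is in saturation.
KCL at the drain: ½ k_n (V_GS − V_th)² = (V_DD − V_GS)/R.
Let x = V_GS − 1.5. Then 2.29 x² + x − 0.65 = 0, giving x = 0.357 V (positive root), so V_GS = 1.86 V.
I_D = (V_DD − V_GS)/R = (2.15 − 1.86) / 2.12 = 0.138 mA.

I_D = 0.138 mA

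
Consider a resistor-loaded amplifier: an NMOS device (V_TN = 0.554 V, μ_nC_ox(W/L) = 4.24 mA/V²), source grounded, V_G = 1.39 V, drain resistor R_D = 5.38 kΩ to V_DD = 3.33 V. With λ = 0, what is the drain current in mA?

I_D = 0.584 mA

V_GS = V_G = 1.39 V, so V_ov = 1.39 − 0.554 = 0.836 V.
Assume saturation: I_D = ½ k_n V_ov² = 0.5 × 4.24 × 0.836² = 1.48 mA, giving V_DS = V_DD − I_D R_D = 3.33 − 1.48 × 5.38 = -4.64 V.
But -4.64 V < V_ov = 0.836 V, so the device is actually in triode.
In triode I_D = k_n[V_ov V_DS − ½ V_DS²] and I_D = (V_DD − V_DS)/R_D. Equating: 11.4 V_DS² − 20.07 V_DS + 3.33 = 0, giving V_DS = 0.185 V (the root below V_ov).
I_D = (3.33 − 0.185) / 5.38 = 0.584 mA.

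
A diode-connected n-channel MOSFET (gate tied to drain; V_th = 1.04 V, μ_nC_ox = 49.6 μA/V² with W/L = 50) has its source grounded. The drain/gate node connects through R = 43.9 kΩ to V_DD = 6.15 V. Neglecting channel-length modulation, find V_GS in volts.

V_GS = 1.34 V

With gate tied to drain, V_GS = V_DS ≥ V_GS − V_th, so the device is in saturation.
k_n = μ_nC_ox · (W/L) = 2.48 mA/V².
KCL at the drain: ½ k_n (V_GS − V_th)² = (V_DD − V_GS)/R.
Let x = V_GS − 1.04. Then 54.4 x² + x − 5.11 = 0, giving x = 0.297 V (positive root), so V_GS = 1.34 V.
I_D = (V_DD − V_GS)/R = (6.15 − 1.34) / 43.9 = 0.11 mA.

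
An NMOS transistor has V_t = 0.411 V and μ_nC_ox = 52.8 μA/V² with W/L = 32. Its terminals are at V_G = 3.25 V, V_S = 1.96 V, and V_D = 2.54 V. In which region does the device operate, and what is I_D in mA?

Triode; I_D = 0.577 mA

V_GS = V_G − V_S = 3.25 − 1.96 = 1.29 V; V_DS = V_D − V_S = 2.54 − 1.96 = 0.58 V.
k_n = μ_nC_ox · (W/L) = 1.69 mA/V².
V_ov = V_GS − V_t = 1.29 − 0.411 = 0.879 V.
Since V_DS = 0.58 V < V_ov = 0.879 V, the device is in the triode region.
I_D = k_n [V_ov · V_DS − ½ V_DS²] = 1.69 × [0.879 × 0.58 − 0.5 × 0.58²] = 0.577 mA.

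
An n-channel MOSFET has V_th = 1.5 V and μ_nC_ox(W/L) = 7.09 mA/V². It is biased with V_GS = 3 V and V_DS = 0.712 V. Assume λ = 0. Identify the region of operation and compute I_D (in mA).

Triode; I_D = 5.78 mA

V_ov = V_GS − V_th = 3 − 1.5 = 1.5 V.
Since V_DS = 0.712 V < V_ov = 1.5 V, the device is in the triode region.
I_D = k_n [V_ov · V_DS − ½ V_DS²] = 7.09 × [1.5 × 0.712 − 0.5 × 0.712²] = 5.78 mA.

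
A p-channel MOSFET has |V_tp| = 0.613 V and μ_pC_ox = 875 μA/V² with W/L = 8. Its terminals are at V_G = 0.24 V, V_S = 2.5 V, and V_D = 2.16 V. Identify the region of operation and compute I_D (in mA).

Triode; I_D = 3.52 mA

V_SG = V_S − V_G = 2.5 − 0.24 = 2.26 V; V_SD = V_S − V_D = 2.5 − 2.16 = 0.34 V.
k_p = μ_pC_ox · (W/L) = 7 mA/V².
V_ov = V_SG − |V_tp| = 2.26 − 0.613 = 1.65 V.
Since V_SD = 0.34 V < V_ov = 1.65 V, the device is in the triode region.
I_D = k_p [V_ov · V_SD − ½ V_SD²] = 7 × [1.65 × 0.34 − 0.5 × 0.34²] = 3.52 mA.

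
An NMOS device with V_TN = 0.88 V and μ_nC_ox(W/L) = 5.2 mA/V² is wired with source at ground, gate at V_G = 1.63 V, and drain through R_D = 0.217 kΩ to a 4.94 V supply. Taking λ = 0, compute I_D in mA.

V_GS = V_G = 1.63 V, so V_ov = 1.63 − 0.88 = 0.75 V.
Assume saturation: I_D = ½ k_n V_ov² = 0.5 × 5.2 × 0.75² = 1.46 mA, giving V_DS = V_DD − I_D R_D = 4.94 − 1.46 × 0.217 = 4.62 V.
V_DS = 4.62 V ≥ V_ov = 0.75 V, confirming saturation.

I_D = 1.46 mA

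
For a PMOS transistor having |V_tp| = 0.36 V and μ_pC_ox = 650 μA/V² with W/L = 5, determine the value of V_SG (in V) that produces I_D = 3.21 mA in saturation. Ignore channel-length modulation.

k_p = μ_pC_ox · (W/L) = 3.25 mA/V².
In saturation I_D = ½ k_p (V_SG − |V_tp|)², so V_SG − |V_tp| = √(2 I_D / k_p) = √(2 × 3.21 / 3.25) = 1.41 V.
V_SG = 0.36 + 1.41 = 1.77 V.

V_SG = 1.77 V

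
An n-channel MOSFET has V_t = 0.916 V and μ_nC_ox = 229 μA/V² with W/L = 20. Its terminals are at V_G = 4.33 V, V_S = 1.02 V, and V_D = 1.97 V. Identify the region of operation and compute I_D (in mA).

Triode; I_D = 8.35 mA

V_GS = V_G − V_S = 4.33 − 1.02 = 3.31 V; V_DS = V_D − V_S = 1.97 − 1.02 = 0.95 V.
k_n = μ_nC_ox · (W/L) = 4.58 mA/V².
V_ov = V_GS − V_t = 3.31 − 0.916 = 2.39 V.
Since V_DS = 0.95 V < V_ov = 2.39 V, the device is in the triode region.
I_D = k_n [V_ov · V_DS − ½ V_DS²] = 4.58 × [2.39 × 0.95 − 0.5 × 0.95²] = 8.35 mA.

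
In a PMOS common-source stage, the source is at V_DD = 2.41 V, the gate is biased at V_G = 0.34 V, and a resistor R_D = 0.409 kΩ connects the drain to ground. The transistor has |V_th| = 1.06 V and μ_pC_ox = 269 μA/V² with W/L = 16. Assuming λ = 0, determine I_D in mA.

I_D = 2.20 mA

V_SG = V_DD − V_G = 2.41 − 0.34 = 2.07 V, so V_ov = 2.07 − 1.06 = 1.01 V.
k_p = μ_pC_ox · (W/L) = 4.304 mA/V².
Assume saturation: I_D = ½ k_p V_ov² = 0.5 × 4.304 × 1.01² = 2.2 mA, giving V_SD = V_DD − I_D R_D = 2.41 − 2.2 × 0.409 = 1.51 V.
V_SD = 1.51 V ≥ V_ov = 1.01 V, confirming saturation.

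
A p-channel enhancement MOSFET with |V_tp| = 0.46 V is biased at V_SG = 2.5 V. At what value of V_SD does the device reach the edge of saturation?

The boundary between triode and saturation is V_SD = V_SG − |V_tp| = V_ov.
V_ov = 2.5 − 0.46 = 2.04 V.

V_SD,sat = 2.04 V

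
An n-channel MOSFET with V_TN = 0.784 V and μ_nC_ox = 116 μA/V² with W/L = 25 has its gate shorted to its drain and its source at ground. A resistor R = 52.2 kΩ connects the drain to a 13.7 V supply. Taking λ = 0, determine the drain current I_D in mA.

I_D = 0.240 mA

With gate tied to drain, V_GS = V_DS ≥ V_GS − V_TN, so the device is in saturation.
k_n = μ_nC_ox · (W/L) = 2.9 mA/V².
KCL at the drain: ½ k_n (V_GS − V_TN)² = (V_DD − V_GS)/R.
Let x = V_GS − 0.784. Then 75.7 x² + x − 12.92 = 0, giving x = 0.407 V (positive root), so V_GS = 1.19 V.
I_D = (V_DD − V_GS)/R = (13.7 − 1.19) / 52.2 = 0.24 mA.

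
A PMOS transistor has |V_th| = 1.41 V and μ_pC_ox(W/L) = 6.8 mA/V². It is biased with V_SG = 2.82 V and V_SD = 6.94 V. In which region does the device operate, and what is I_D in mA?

Saturation; I_D = 6.76 mA

V_ov = V_SG − |V_th| = 2.82 − 1.41 = 1.41 V.
Since V_SD = 6.94 V ≥ V_ov = 1.41 V, the device is in saturation.
I_D = ½ k_p V_ov² = 0.5 × 6.8 × 1.41² = 6.76 mA.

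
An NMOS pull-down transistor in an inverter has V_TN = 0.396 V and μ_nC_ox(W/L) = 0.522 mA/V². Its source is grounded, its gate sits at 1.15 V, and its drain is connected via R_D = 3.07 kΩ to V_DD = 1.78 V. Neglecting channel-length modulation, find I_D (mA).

I_D = 0.148 mA

V_GS = V_G = 1.15 V, so V_ov = 1.15 − 0.396 = 0.754 V.
Assume saturation: I_D = ½ k_n V_ov² = 0.5 × 0.522 × 0.754² = 0.148 mA, giving V_DS = V_DD − I_D R_D = 1.78 − 0.148 × 3.07 = 1.32 V.
V_DS = 1.32 V ≥ V_ov = 0.754 V, confirming saturation.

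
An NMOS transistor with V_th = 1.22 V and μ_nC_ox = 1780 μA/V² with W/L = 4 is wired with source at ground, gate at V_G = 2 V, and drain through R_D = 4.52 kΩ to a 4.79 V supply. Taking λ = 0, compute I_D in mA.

V_GS = V_G = 2 V, so V_ov = 2 − 1.22 = 0.78 V.
k_n = μ_nC_ox · (W/L) = 7.12 mA/V².
Assume saturation: I_D = ½ k_n V_ov² = 0.5 × 7.12 × 0.78² = 2.17 mA, giving V_DS = V_DD − I_D R_D = 4.79 − 2.17 × 4.52 = -5 V.
But -5 V < V_ov = 0.78 V, so the device is actually in triode.
In triode I_D = k_n[V_ov V_DS − ½ V_DS²] and I_D = (V_DD − V_DS)/R_D. Equating: 16.1 V_DS² − 26.1 V_DS + 4.79 = 0, giving V_DS = 0.211 V (the root below V_ov).
I_D = (4.79 − 0.211) / 4.52 = 1.01 mA.

I_D = 1.01 mA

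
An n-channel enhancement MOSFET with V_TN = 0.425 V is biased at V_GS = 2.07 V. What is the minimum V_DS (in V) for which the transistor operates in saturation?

The boundary between triode and saturation is V_DS = V_GS − V_TN = V_ov.
V_ov = 2.07 − 0.425 = 1.64 V.

V_DS,sat = 1.64 V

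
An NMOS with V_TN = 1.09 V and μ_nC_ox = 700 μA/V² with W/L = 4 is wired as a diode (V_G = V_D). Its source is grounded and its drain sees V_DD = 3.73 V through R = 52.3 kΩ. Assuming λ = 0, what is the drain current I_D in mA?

I_D = 0.0470 mA

With gate tied to drain, V_GS = V_DS ≥ V_GS − V_TN, so the device is in saturation.
k_n = μ_nC_ox · (W/L) = 2.8 mA/V².
KCL at the drain: ½ k_n (V_GS − V_TN)² = (V_DD − V_GS)/R.
Let x = V_GS − 1.09. Then 73.2 x² + x − 2.64 = 0, giving x = 0.183 V (positive root), so V_GS = 1.27 V.
I_D = (V_DD − V_GS)/R = (3.73 − 1.27) / 52.3 = 0.047 mA.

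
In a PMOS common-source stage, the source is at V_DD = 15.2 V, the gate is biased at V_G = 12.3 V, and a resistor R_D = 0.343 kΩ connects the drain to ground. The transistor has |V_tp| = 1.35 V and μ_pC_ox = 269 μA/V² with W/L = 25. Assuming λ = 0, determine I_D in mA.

I_D = 8.08 mA

V_SG = V_DD − V_G = 15.2 − 12.3 = 2.9 V, so V_ov = 2.9 − 1.35 = 1.55 V.
k_p = μ_pC_ox · (W/L) = 6.725 mA/V².
Assume saturation: I_D = ½ k_p V_ov² = 0.5 × 6.725 × 1.55² = 8.08 mA, giving V_SD = V_DD − I_D R_D = 15.2 − 8.08 × 0.343 = 12.4 V.
V_SD = 12.4 V ≥ V_ov = 1.55 V, confirming saturation.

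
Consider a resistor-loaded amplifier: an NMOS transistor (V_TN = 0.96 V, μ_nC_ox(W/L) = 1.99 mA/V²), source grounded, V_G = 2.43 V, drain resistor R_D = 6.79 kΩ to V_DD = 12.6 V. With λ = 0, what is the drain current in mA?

I_D = 1.73 mA

V_GS = V_G = 2.43 V, so V_ov = 2.43 − 0.96 = 1.47 V.
Assume saturation: I_D = ½ k_n V_ov² = 0.5 × 1.99 × 1.47² = 2.15 mA, giving V_DS = V_DD − I_D R_D = 12.6 − 2.15 × 6.79 = -2 V.
But -2 V < V_ov = 1.47 V, so the device is actually in triode.
In triode I_D = k_n[V_ov V_DS − ½ V_DS²] and I_D = (V_DD − V_DS)/R_D. Equating: 6.76 V_DS² − 20.86 V_DS + 12.6 = 0, giving V_DS = 0.824 V (the root below V_ov).
I_D = (12.6 − 0.824) / 6.79 = 1.73 mA.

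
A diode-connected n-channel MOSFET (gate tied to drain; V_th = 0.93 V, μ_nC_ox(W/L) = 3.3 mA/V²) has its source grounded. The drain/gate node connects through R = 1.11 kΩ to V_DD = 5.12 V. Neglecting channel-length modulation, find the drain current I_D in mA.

With gate tied to drain, V_GS = V_DS ≥ V_GS − V_th, so the device is in saturation.
KCL at the drain: ½ k_n (V_GS − V_th)² = (V_DD − V_GS)/R.
Let x = V_GS − 0.93. Then 1.83 x² + x − 4.19 = 0, giving x = 1.26 V (positive root), so V_GS = 2.19 V.
I_D = (V_DD − V_GS)/R = (5.12 − 2.19) / 1.11 = 2.64 mA.

I_D = 2.64 mA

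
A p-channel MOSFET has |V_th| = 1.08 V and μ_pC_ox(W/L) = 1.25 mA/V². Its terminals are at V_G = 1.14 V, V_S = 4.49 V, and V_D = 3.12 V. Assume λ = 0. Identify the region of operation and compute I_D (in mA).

V_SG = V_S − V_G = 4.49 − 1.14 = 3.35 V; V_SD = V_S − V_D = 4.49 − 3.12 = 1.37 V.
V_ov = V_SG − |V_th| = 3.35 − 1.08 = 2.27 V.
Since V_SD = 1.37 V < V_ov = 2.27 V, the device is in the triode region.
I_D = k_p [V_ov · V_SD − ½ V_SD²] = 1.25 × [2.27 × 1.37 − 0.5 × 1.37²] = 2.71 mA.

Triode; I_D = 2.71 mA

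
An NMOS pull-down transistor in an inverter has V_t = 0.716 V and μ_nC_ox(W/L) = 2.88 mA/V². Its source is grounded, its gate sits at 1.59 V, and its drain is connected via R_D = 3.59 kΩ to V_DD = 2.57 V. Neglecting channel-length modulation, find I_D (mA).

V_GS = V_G = 1.59 V, so V_ov = 1.59 − 0.716 = 0.874 V.
Assume saturation: I_D = ½ k_n V_ov² = 0.5 × 2.88 × 0.874² = 1.1 mA, giving V_DS = V_DD − I_D R_D = 2.57 − 1.1 × 3.59 = -1.38 V.
But -1.38 V < V_ov = 0.874 V, so the device is actually in triode.
In triode I_D = k_n[V_ov V_DS − ½ V_DS²] and I_D = (V_DD − V_DS)/R_D. Equating: 5.17 V_DS² − 10.04 V_DS + 2.57 = 0, giving V_DS = 0.304 V (the root below V_ov).
I_D = (2.57 − 0.304) / 3.59 = 0.631 mA.

I_D = 0.631 mA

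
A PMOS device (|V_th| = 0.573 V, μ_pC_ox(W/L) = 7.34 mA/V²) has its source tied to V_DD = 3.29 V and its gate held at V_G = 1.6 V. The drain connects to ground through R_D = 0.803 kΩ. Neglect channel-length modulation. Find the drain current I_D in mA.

I_D = 3.41 mA

V_SG = V_DD − V_G = 3.29 − 1.6 = 1.69 V, so V_ov = 1.69 − 0.573 = 1.12 V.
Assume saturation: I_D = ½ k_p V_ov² = 0.5 × 7.34 × 1.12² = 4.58 mA, giving V_SD = V_DD − I_D R_D = 3.29 − 4.58 × 0.803 = -0.387 V.
But -0.387 V < V_ov = 1.12 V, so the device is actually in triode.
In triode I_D = k_p[V_ov V_SD − ½ V_SD²] and I_D = (V_DD − V_SD)/R_D. Equating: 2.95 V_SD² − 7.584 V_SD + 3.29 = 0, giving V_SD = 0.552 V (the root below V_ov).
I_D = (3.29 − 0.552) / 0.803 = 3.41 mA.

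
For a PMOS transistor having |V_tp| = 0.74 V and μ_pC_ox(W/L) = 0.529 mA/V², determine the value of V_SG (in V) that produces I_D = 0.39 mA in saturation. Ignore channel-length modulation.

In saturation I_D = ½ k_p (V_SG − |V_tp|)², so V_SG − |V_tp| = √(2 I_D / k_p) = √(2 × 0.39 / 0.529) = 1.21 V.
V_SG = 0.74 + 1.21 = 1.95 V.

V_SG = 1.95 V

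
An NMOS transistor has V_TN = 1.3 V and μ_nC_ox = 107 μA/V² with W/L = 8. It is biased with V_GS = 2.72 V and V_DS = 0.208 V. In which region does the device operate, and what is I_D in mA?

Triode; I_D = 0.234 mA

k_n = μ_nC_ox · (W/L) = 0.856 mA/V².
V_ov = V_GS − V_TN = 2.72 − 1.3 = 1.42 V.
Since V_DS = 0.208 V < V_ov = 1.42 V, the device is in the triode region.
I_D = k_n [V_ov · V_DS − ½ V_DS²] = 0.856 × [1.42 × 0.208 − 0.5 × 0.208²] = 0.234 mA.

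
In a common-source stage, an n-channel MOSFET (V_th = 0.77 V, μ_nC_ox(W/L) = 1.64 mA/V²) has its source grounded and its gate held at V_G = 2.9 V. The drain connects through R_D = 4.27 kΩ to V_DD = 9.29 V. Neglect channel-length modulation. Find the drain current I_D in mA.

V_GS = V_G = 2.9 V, so V_ov = 2.9 − 0.77 = 2.13 V.
Assume saturation: I_D = ½ k_n V_ov² = 0.5 × 1.64 × 2.13² = 3.72 mA, giving V_DS = V_DD − I_D R_D = 9.29 − 3.72 × 4.27 = -6.6 V.
But -6.6 V < V_ov = 2.13 V, so the device is actually in triode.
In triode I_D = k_n[V_ov V_DS − ½ V_DS²] and I_D = (V_DD − V_DS)/R_D. Equating: 3.5 V_DS² − 15.92 V_DS + 9.29 = 0, giving V_DS = 0.688 V (the root below V_ov).
I_D = (9.29 − 0.688) / 4.27 = 2.01 mA.

I_D = 2.01 mA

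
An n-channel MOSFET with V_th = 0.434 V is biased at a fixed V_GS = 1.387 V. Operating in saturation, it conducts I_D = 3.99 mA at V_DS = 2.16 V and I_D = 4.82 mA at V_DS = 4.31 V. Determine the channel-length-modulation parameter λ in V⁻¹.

With V_GS fixed, I_D ∝ (1 + λ V_DS) in saturation, so I_D2/I_D1 = (1 + λ V_DS2)/(1 + λ V_DS1).
4.82/3.99 = 1.208 = (1 + 4.31 λ)/(1 + 2.16 λ).
Solving: λ (I_D1 V_DS2 − I_D2 V_DS1) = I_D2 − I_D1, so λ = (4.82 − 3.99) / (3.99 × 4.31 − 4.82 × 2.16) = 0.83 / 6.79 = 0.122 V⁻¹.

λ = 0.122 V⁻¹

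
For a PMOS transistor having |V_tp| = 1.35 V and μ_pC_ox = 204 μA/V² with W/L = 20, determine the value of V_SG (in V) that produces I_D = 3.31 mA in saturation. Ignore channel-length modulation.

k_p = μ_pC_ox · (W/L) = 4.08 mA/V².
In saturation I_D = ½ k_p (V_SG − |V_tp|)², so V_SG − |V_tp| = √(2 I_D / k_p) = √(2 × 3.31 / 4.08) = 1.27 V.
V_SG = 1.35 + 1.27 = 2.62 V.

V_SG = 2.62 V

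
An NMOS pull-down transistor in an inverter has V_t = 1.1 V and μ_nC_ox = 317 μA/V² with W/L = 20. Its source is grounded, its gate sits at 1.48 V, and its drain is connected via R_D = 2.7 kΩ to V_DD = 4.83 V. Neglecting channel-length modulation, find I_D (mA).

V_GS = V_G = 1.48 V, so V_ov = 1.48 − 1.1 = 0.38 V.
k_n = μ_nC_ox · (W/L) = 6.34 mA/V².
Assume saturation: I_D = ½ k_n V_ov² = 0.5 × 6.34 × 0.38² = 0.458 mA, giving V_DS = V_DD − I_D R_D = 4.83 − 0.458 × 2.7 = 3.59 V.
V_DS = 3.59 V ≥ V_ov = 0.38 V, confirming saturation.

I_D = 0.458 mA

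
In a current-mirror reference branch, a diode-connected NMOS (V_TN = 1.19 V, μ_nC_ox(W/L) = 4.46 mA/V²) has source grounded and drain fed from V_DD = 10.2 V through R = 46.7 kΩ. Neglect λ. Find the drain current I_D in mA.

With gate tied to drain, V_GS = V_DS ≥ V_GS − V_TN, so the device is in saturation.
KCL at the drain: ½ k_n (V_GS − V_TN)² = (V_DD − V_GS)/R.
Let x = V_GS − 1.19. Then 104 x² + x − 9.01 = 0, giving x = 0.289 V (positive root), so V_GS = 1.48 V.
I_D = (V_DD − V_GS)/R = (10.2 − 1.48) / 46.7 = 0.187 mA.

I_D = 0.187 mA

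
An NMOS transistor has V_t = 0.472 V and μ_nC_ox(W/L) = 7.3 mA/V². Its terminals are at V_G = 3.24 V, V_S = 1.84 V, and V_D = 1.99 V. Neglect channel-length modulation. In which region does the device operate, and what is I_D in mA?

V_GS = V_G − V_S = 3.24 − 1.84 = 1.4 V; V_DS = V_D − V_S = 1.99 − 1.84 = 0.15 V.
V_ov = V_GS − V_t = 1.4 − 0.472 = 0.928 V.
Since V_DS = 0.15 V < V_ov = 0.928 V, the device is in the triode region.
I_D = k_n [V_ov · V_DS − ½ V_DS²] = 7.3 × [0.928 × 0.15 − 0.5 × 0.15²] = 0.934 mA.

Triode; I_D = 0.934 mA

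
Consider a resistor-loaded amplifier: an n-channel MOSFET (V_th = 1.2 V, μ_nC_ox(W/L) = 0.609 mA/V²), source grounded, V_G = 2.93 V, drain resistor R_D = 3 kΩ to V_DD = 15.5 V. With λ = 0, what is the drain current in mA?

V_GS = V_G = 2.93 V, so V_ov = 2.93 − 1.2 = 1.73 V.
Assume saturation: I_D = ½ k_n V_ov² = 0.5 × 0.609 × 1.73² = 0.911 mA, giving V_DS = V_DD − I_D R_D = 15.5 − 0.911 × 3 = 12.8 V.
V_DS = 12.8 V ≥ V_ov = 1.73 V, confirming saturation.

I_D = 0.911 mA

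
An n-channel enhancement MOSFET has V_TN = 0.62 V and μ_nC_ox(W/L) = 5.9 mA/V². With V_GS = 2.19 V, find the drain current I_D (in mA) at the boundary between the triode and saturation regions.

At the boundary V_DS = V_ov = V_GS − V_TN = 2.19 − 0.62 = 1.57 V.
I_D = ½ k_n V_ov² = 0.5 × 5.9 × 1.57² = 7.27 mA.

I_D = 7.27 mA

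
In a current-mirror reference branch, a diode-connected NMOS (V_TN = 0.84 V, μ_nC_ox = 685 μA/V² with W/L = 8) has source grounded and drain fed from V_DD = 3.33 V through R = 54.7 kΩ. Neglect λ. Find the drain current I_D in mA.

With gate tied to drain, V_GS = V_DS ≥ V_GS − V_TN, so the device is in saturation.
k_n = μ_nC_ox · (W/L) = 5.48 mA/V².
KCL at the drain: ½ k_n (V_GS − V_TN)² = (V_DD − V_GS)/R.
Let x = V_GS − 0.84. Then 150 x² + x − 2.49 = 0, giving x = 0.126 V (positive root), so V_GS = 0.966 V.
I_D = (V_DD − V_GS)/R = (3.33 − 0.966) / 54.7 = 0.0432 mA.

I_D = 0.0432 mA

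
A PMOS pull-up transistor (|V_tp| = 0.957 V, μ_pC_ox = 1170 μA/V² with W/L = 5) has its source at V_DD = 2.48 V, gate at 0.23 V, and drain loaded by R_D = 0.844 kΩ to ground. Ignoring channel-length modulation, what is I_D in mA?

I_D = 2.48 mA

V_SG = V_DD − V_G = 2.48 − 0.23 = 2.25 V, so V_ov = 2.25 − 0.957 = 1.29 V.
k_p = μ_pC_ox · (W/L) = 5.85 mA/V².
Assume saturation: I_D = ½ k_p V_ov² = 0.5 × 5.85 × 1.29² = 4.89 mA, giving V_SD = V_DD − I_D R_D = 2.48 − 4.89 × 0.844 = -1.65 V.
But -1.65 V < V_ov = 1.29 V, so the device is actually in triode.
In triode I_D = k_p[V_ov V_SD − ½ V_SD²] and I_D = (V_DD − V_SD)/R_D. Equating: 2.47 V_SD² − 7.384 V_SD + 2.48 = 0, giving V_SD = 0.386 V (the root below V_ov).
I_D = (2.48 − 0.386) / 0.844 = 2.48 mA.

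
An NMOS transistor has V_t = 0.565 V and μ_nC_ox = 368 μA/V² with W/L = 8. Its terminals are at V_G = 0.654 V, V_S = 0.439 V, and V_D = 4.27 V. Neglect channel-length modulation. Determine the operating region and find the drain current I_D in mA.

Cutoff; I_D = 0 mA

V_GS = V_G − V_S = 0.654 − 0.439 = 0.215 V; V_DS = V_D − V_S = 4.27 − 0.439 = 3.83 V.
V_GS = 0.215 V < V_t = 0.565 V, so the transistor is in cutoff.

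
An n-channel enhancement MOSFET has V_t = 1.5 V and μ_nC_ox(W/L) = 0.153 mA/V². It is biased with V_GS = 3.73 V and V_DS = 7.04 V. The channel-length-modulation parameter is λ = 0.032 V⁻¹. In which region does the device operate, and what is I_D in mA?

Saturation; I_D = 0.466 mA

V_ov = V_GS − V_t = 3.73 − 1.5 = 2.23 V.
Since V_DS = 7.04 V ≥ V_ov = 2.23 V, the device is in saturation.
I_D = ½ k_n V_ov² (1 + λ V_DS) = 0.5 × 0.153 × 2.23² × (1 + 0.032 × 7.04) = 0.466 mA.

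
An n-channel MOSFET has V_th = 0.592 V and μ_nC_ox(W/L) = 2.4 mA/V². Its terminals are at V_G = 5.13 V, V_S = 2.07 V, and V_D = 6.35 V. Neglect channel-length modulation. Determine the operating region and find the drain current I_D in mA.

Saturation; I_D = 7.31 mA

V_GS = V_G − V_S = 5.13 − 2.07 = 3.06 V; V_DS = V_D − V_S = 6.35 − 2.07 = 4.28 V.
V_ov = V_GS − V_th = 3.06 − 0.592 = 2.47 V.
Since V_DS = 4.28 V ≥ V_ov = 2.47 V, the device is in saturation.
I_D = ½ k_n V_ov² = 0.5 × 2.4 × 2.47² = 7.31 mA.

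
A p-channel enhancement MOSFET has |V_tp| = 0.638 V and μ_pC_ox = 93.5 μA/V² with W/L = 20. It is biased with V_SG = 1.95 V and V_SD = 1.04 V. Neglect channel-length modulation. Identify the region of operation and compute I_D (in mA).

Triode; I_D = 1.54 mA

k_p = μ_pC_ox · (W/L) = 1.87 mA/V².
V_ov = V_SG − |V_tp| = 1.95 − 0.638 = 1.31 V.
Since V_SD = 1.04 V < V_ov = 1.31 V, the device is in the triode region.
I_D = k_p [V_ov · V_SD − ½ V_SD²] = 1.87 × [1.31 × 1.04 − 0.5 × 1.04²] = 1.54 mA.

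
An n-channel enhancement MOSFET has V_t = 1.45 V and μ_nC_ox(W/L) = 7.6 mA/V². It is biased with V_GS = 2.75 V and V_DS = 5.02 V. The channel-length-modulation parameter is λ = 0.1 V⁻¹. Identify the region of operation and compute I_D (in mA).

Saturation; I_D = 9.65 mA

V_ov = V_GS − V_t = 2.75 − 1.45 = 1.3 V.
Since V_DS = 5.02 V ≥ V_ov = 1.3 V, the device is in saturation.
I_D = ½ k_n V_ov² (1 + λ V_DS) = 0.5 × 7.6 × 1.3² × (1 + 0.1 × 5.02) = 9.65 mA.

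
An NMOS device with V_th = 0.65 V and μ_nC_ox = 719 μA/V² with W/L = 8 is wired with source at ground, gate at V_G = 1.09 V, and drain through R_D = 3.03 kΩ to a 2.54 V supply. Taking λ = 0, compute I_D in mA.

I_D = 0.557 mA

V_GS = V_G = 1.09 V, so V_ov = 1.09 − 0.65 = 0.44 V.
k_n = μ_nC_ox · (W/L) = 5.752 mA/V².
Assume saturation: I_D = ½ k_n V_ov² = 0.5 × 5.752 × 0.44² = 0.557 mA, giving V_DS = V_DD − I_D R_D = 2.54 − 0.557 × 3.03 = 0.853 V.
V_DS = 0.853 V ≥ V_ov = 0.44 V, confirming saturation.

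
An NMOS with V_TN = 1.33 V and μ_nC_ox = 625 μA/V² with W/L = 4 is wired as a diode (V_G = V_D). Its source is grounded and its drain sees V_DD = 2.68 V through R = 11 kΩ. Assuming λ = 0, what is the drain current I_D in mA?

I_D = 0.0974 mA

With gate tied to drain, V_GS = V_DS ≥ V_GS − V_TN, so the device is in saturation.
k_n = μ_nC_ox · (W/L) = 2.5 mA/V².
KCL at the drain: ½ k_n (V_GS − V_TN)² = (V_DD − V_GS)/R.
Let x = V_GS − 1.33. Then 13.8 x² + x − 1.35 = 0, giving x = 0.279 V (positive root), so V_GS = 1.61 V.
I_D = (V_DD − V_GS)/R = (2.68 − 1.61) / 11 = 0.0974 mA.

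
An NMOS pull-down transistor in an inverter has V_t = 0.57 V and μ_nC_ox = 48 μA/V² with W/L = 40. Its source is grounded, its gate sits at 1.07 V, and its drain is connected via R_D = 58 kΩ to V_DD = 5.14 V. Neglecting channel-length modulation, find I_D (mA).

I_D = 0.0869 mA

V_GS = V_G = 1.07 V, so V_ov = 1.07 − 0.57 = 0.5 V.
k_n = μ_nC_ox · (W/L) = 1.92 mA/V².
Assume saturation: I_D = ½ k_n V_ov² = 0.5 × 1.92 × 0.5² = 0.24 mA, giving V_DS = V_DD − I_D R_D = 5.14 − 0.24 × 58 = -8.78 V.
But -8.78 V < V_ov = 0.5 V, so the device is actually in triode.
In triode I_D = k_n[V_ov V_DS − ½ V_DS²] and I_D = (V_DD − V_DS)/R_D. Equating: 55.7 V_DS² − 56.68 V_DS + 5.14 = 0, giving V_DS = 0.101 V (the root below V_ov).
I_D = (5.14 − 0.101) / 58 = 0.0869 mA.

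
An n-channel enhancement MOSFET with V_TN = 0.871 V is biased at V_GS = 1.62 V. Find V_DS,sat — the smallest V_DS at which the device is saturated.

The boundary between triode and saturation is V_DS = V_GS − V_TN = V_ov.
V_ov = 1.62 − 0.871 = 0.749 V.

V_DS,sat = 0.749 V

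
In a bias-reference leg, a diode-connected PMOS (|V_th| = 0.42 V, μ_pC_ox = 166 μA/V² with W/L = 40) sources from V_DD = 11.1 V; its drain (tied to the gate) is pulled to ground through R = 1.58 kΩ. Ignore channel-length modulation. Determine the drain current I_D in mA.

I_D = 5.91 mA

With gate tied to drain, V_SG = V_SD ≥ V_SG − |V_th|, so the device is in saturation.
k_p = μ_pC_ox · (W/L) = 6.64 mA/V².
KCL at the drain: ½ k_p (V_SG − |V_th|)² = (V_DD − V_SG)/R.
Let x = V_SG − 0.42. Then 5.25 x² + x − 10.68 = 0, giving x = 1.33 V (positive root), so V_SG = 1.75 V.
I_D = (V_DD − V_SG)/R = (11.1 − 1.75) / 1.58 = 5.91 mA.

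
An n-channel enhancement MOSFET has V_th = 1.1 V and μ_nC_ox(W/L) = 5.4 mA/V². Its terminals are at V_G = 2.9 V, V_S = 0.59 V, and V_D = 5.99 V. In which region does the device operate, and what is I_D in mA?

V_GS = V_G − V_S = 2.9 − 0.59 = 2.31 V; V_DS = V_D − V_S = 5.99 − 0.59 = 5.4 V.
V_ov = V_GS − V_th = 2.31 − 1.1 = 1.21 V.
Since V_DS = 5.4 V ≥ V_ov = 1.21 V, the device is in saturation.
I_D = ½ k_n V_ov² = 0.5 × 5.4 × 1.21² = 3.95 mA.

Saturation; I_D = 3.95 mA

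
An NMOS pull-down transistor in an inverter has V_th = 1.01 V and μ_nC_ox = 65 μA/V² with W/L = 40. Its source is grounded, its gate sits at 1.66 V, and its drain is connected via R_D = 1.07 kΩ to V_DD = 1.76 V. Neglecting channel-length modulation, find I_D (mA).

V_GS = V_G = 1.66 V, so V_ov = 1.66 − 1.01 = 0.65 V.
k_n = μ_nC_ox · (W/L) = 2.6 mA/V².
Assume saturation: I_D = ½ k_n V_ov² = 0.5 × 2.6 × 0.65² = 0.549 mA, giving V_DS = V_DD − I_D R_D = 1.76 − 0.549 × 1.07 = 1.17 V.
V_DS = 1.17 V ≥ V_ov = 0.65 V, confirming saturation.

I_D = 0.549 mA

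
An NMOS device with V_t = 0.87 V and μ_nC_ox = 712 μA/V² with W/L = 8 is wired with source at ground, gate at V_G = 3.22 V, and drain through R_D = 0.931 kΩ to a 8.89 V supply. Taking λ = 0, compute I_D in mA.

V_GS = V_G = 3.22 V, so V_ov = 3.22 − 0.87 = 2.35 V.
k_n = μ_nC_ox · (W/L) = 5.696 mA/V².
Assume saturation: I_D = ½ k_n V_ov² = 0.5 × 5.696 × 2.35² = 15.7 mA, giving V_DS = V_DD − I_D R_D = 8.89 − 15.7 × 0.931 = -5.75 V.
But -5.75 V < V_ov = 2.35 V, so the device is actually in triode.
In triode I_D = k_n[V_ov V_DS − ½ V_DS²] and I_D = (V_DD − V_DS)/R_D. Equating: 2.65 V_DS² − 13.46 V_DS + 8.89 = 0, giving V_DS = 0.78 V (the root below V_ov).
I_D = (8.89 − 0.78) / 0.931 = 8.71 mA.

I_D = 8.71 mA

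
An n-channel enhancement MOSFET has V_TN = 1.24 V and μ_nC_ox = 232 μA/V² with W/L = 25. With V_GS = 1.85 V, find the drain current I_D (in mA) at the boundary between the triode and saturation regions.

At the boundary V_DS = V_ov = V_GS − V_TN = 1.85 − 1.24 = 0.61 V.
k_n = μ_nC_ox · (W/L) = 5.8 mA/V².
I_D = ½ k_n V_ov² = 0.5 × 5.8 × 0.61² = 1.08 mA.

I_D = 1.08 mA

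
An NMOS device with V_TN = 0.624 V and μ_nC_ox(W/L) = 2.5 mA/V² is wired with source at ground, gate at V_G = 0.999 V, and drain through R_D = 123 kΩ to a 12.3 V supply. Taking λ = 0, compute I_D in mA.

I_D = 0.0990 mA

V_GS = V_G = 0.999 V, so V_ov = 0.999 − 0.624 = 0.375 V.
Assume saturation: I_D = ½ k_n V_ov² = 0.5 × 2.5 × 0.375² = 0.176 mA, giving V_DS = V_DD − I_D R_D = 12.3 − 0.176 × 123 = -9.32 V.
But -9.32 V < V_ov = 0.375 V, so the device is actually in triode.
In triode I_D = k_n[V_ov V_DS − ½ V_DS²] and I_D = (V_DD − V_DS)/R_D. Equating: 154 V_DS² − 116.3 V_DS + 12.3 = 0, giving V_DS = 0.127 V (the root below V_ov).
I_D = (12.3 − 0.127) / 123 = 0.099 mA.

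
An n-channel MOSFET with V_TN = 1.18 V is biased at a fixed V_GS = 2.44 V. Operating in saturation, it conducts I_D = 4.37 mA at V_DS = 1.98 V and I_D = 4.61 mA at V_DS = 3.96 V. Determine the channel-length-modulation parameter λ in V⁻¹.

With V_GS fixed, I_D ∝ (1 + λ V_DS) in saturation, so I_D2/I_D1 = (1 + λ V_DS2)/(1 + λ V_DS1).
4.61/4.37 = 1.055 = (1 + 3.96 λ)/(1 + 1.98 λ).
Solving: λ (I_D1 V_DS2 − I_D2 V_DS1) = I_D2 − I_D1, so λ = (4.61 − 4.37) / (4.37 × 3.96 − 4.61 × 1.98) = 0.24 / 8.18 = 0.0293 V⁻¹.

λ = 0.0293 V⁻¹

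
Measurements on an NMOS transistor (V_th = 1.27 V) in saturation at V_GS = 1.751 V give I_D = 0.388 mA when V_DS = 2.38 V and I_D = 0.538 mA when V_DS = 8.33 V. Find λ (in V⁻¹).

With V_GS fixed, I_D ∝ (1 + λ V_DS) in saturation, so I_D2/I_D1 = (1 + λ V_DS2)/(1 + λ V_DS1).
0.538/0.388 = 1.387 = (1 + 8.33 λ)/(1 + 2.38 λ).
Solving: λ (I_D1 V_DS2 − I_D2 V_DS1) = I_D2 − I_D1, so λ = (0.538 − 0.388) / (0.388 × 8.33 − 0.538 × 2.38) = 0.15 / 1.95 = 0.0769 V⁻¹.

λ = 0.0769 V⁻¹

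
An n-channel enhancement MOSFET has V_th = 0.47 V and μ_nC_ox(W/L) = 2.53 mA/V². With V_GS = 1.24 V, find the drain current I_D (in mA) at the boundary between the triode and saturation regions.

At the boundary V_DS = V_ov = V_GS − V_th = 1.24 − 0.47 = 0.77 V.
I_D = ½ k_n V_ov² = 0.5 × 2.53 × 0.77² = 0.75 mA.

I_D = 0.750 mA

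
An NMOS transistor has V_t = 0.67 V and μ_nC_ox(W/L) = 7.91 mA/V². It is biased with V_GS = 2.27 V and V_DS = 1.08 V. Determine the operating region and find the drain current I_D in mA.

V_ov = V_GS − V_t = 2.27 − 0.67 = 1.6 V.
Since V_DS = 1.08 V < V_ov = 1.6 V, the device is in the triode region.
I_D = k_n [V_ov · V_DS − ½ V_DS²] = 7.91 × [1.6 × 1.08 − 0.5 × 1.08²] = 9.06 mA.

Triode; I_D = 9.06 mA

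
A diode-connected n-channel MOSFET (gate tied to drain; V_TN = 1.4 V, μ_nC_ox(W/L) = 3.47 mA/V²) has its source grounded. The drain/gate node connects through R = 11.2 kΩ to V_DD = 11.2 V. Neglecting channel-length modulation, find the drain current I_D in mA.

With gate tied to drain, V_GS = V_DS ≥ V_GS − V_TN, so the device is in saturation.
KCL at the drain: ½ k_n (V_GS − V_TN)² = (V_DD − V_GS)/R.
Let x = V_GS − 1.4. Then 19.4 x² + x − 9.8 = 0, giving x = 0.685 V (positive root), so V_GS = 2.08 V.
I_D = (V_DD − V_GS)/R = (11.2 − 2.08) / 11.2 = 0.814 mA.

I_D = 0.814 mA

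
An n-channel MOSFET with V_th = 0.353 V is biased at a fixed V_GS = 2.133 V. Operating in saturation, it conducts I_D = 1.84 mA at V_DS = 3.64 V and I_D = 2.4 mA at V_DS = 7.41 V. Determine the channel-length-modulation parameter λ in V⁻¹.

λ = 0.114 V⁻¹

With V_GS fixed, I_D ∝ (1 + λ V_DS) in saturation, so I_D2/I_D1 = (1 + λ V_DS2)/(1 + λ V_DS1).
2.4/1.84 = 1.304 = (1 + 7.41 λ)/(1 + 3.64 λ).
Solving: λ (I_D1 V_DS2 − I_D2 V_DS1) = I_D2 − I_D1, so λ = (2.4 − 1.84) / (1.84 × 7.41 − 2.4 × 3.64) = 0.56 / 4.9 = 0.114 V⁻¹.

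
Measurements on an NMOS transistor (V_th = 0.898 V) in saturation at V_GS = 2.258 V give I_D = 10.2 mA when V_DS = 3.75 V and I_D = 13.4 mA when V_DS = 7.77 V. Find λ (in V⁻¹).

With V_GS fixed, I_D ∝ (1 + λ V_DS) in saturation, so I_D2/I_D1 = (1 + λ V_DS2)/(1 + λ V_DS1).
13.4/10.2 = 1.314 = (1 + 7.77 λ)/(1 + 3.75 λ).
Solving: λ (I_D1 V_DS2 − I_D2 V_DS1) = I_D2 − I_D1, so λ = (13.4 − 10.2) / (10.2 × 7.77 − 13.4 × 3.75) = 3.2 / 29 = 0.11 V⁻¹.

λ = 0.110 V⁻¹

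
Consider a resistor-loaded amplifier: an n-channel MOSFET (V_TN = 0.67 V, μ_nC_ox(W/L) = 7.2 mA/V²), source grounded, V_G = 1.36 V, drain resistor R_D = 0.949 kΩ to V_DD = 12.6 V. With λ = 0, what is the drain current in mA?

V_GS = V_G = 1.36 V, so V_ov = 1.36 − 0.67 = 0.69 V.
Assume saturation: I_D = ½ k_n V_ov² = 0.5 × 7.2 × 0.69² = 1.71 mA, giving V_DS = V_DD − I_D R_D = 12.6 − 1.71 × 0.949 = 11 V.
V_DS = 11 V ≥ V_ov = 0.69 V, confirming saturation.

I_D = 1.71 mA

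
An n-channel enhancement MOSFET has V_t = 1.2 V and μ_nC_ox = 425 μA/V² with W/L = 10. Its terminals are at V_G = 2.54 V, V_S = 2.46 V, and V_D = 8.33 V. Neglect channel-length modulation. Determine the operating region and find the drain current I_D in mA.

V_GS = V_G − V_S = 2.54 − 2.46 = 0.08 V; V_DS = V_D − V_S = 8.33 − 2.46 = 5.87 V.
V_GS = 0.08 V < V_t = 1.2 V, so the transistor is in cutoff.

Cutoff; I_D = 0 mA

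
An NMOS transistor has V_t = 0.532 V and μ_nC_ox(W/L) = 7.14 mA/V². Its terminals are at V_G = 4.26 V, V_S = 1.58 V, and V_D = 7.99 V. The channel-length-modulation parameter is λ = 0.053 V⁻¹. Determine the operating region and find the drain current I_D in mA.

V_GS = V_G − V_S = 4.26 − 1.58 = 2.68 V; V_DS = V_D − V_S = 7.99 − 1.58 = 6.41 V.
V_ov = V_GS − V_t = 2.68 − 0.532 = 2.15 V.
Since V_DS = 6.41 V ≥ V_ov = 2.15 V, the device is in saturation.
I_D = ½ k_n V_ov² (1 + λ V_DS) = 0.5 × 7.14 × 2.15² × (1 + 0.053 × 6.41) = 22.1 mA.

Saturation; I_D = 22.1 mA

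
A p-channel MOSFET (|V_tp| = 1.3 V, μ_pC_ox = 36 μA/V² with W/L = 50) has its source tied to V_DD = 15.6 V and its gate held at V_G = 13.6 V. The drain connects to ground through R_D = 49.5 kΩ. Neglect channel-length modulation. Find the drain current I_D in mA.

I_D = 0.309 mA

V_SG = V_DD − V_G = 15.6 − 13.6 = 2 V, so V_ov = 2 − 1.3 = 0.7 V.
k_p = μ_pC_ox · (W/L) = 1.8 mA/V².
Assume saturation: I_D = ½ k_p V_ov² = 0.5 × 1.8 × 0.7² = 0.441 mA, giving V_SD = V_DD − I_D R_D = 15.6 − 0.441 × 49.5 = -6.23 V.
But -6.23 V < V_ov = 0.7 V, so the device is actually in triode.
In triode I_D = k_p[V_ov V_SD − ½ V_SD²] and I_D = (V_DD − V_SD)/R_D. Equating: 44.6 V_SD² − 63.37 V_SD + 15.6 = 0, giving V_SD = 0.317 V (the root below V_ov).
I_D = (15.6 − 0.317) / 49.5 = 0.309 mA.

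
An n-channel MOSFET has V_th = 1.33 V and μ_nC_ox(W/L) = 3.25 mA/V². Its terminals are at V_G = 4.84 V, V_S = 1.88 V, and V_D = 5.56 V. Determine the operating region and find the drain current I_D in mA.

Saturation; I_D = 4.32 mA

V_GS = V_G − V_S = 4.84 − 1.88 = 2.96 V; V_DS = V_D − V_S = 5.56 − 1.88 = 3.68 V.
V_ov = V_GS − V_th = 2.96 − 1.33 = 1.63 V.
Since V_DS = 3.68 V ≥ V_ov = 1.63 V, the device is in saturation.
I_D = ½ k_n V_ov² = 0.5 × 3.25 × 1.63² = 4.32 mA.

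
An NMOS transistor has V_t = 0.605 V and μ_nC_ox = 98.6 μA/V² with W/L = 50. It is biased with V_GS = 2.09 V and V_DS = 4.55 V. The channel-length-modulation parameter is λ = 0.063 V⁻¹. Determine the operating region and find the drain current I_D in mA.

Saturation; I_D = 6.99 mA

k_n = μ_nC_ox · (W/L) = 4.93 mA/V².
V_ov = V_GS − V_t = 2.09 − 0.605 = 1.48 V.
Since V_DS = 4.55 V ≥ V_ov = 1.48 V, the device is in saturation.
I_D = ½ k_n V_ov² (1 + λ V_DS) = 0.5 × 4.93 × 1.48² × (1 + 0.063 × 4.55) = 6.99 mA.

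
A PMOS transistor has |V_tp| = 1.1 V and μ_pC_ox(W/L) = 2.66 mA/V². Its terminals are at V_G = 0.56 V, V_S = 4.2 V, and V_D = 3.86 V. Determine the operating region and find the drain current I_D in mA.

V_SG = V_S − V_G = 4.2 − 0.56 = 3.64 V; V_SD = V_S − V_D = 4.2 − 3.86 = 0.34 V.
V_ov = V_SG − |V_tp| = 3.64 − 1.1 = 2.54 V.
Since V_SD = 0.34 V < V_ov = 2.54 V, the device is in the triode region.
I_D = k_p [V_ov · V_SD − ½ V_SD²] = 2.66 × [2.54 × 0.34 − 0.5 × 0.34²] = 2.14 mA.

Triode; I_D = 2.14 mA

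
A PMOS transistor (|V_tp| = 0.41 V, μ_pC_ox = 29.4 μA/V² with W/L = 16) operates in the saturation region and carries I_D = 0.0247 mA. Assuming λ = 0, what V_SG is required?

V_SG = 0.734 V

k_p = μ_pC_ox · (W/L) = 0.4704 mA/V².
In saturation I_D = ½ k_p (V_SG − |V_tp|)², so V_SG − |V_tp| = √(2 I_D / k_p) = √(2 × 0.0247 / 0.4704) = 0.324 V.
V_SG = 0.41 + 0.324 = 0.734 V.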